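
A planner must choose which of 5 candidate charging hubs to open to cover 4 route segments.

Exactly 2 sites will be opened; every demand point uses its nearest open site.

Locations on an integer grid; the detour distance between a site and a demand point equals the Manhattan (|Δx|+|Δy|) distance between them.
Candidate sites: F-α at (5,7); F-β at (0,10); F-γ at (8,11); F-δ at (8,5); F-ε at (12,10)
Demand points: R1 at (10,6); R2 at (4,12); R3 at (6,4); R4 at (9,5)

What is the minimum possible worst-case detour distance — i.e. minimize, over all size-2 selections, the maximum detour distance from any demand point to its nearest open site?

5

Open {F-γ, F-δ}.
  Farthest demand point is R2 at detour distance 5 (to F-γ); all others are ≤ 5.
With {F-α, F-β} the worst case is 6.
With {F-α, F-γ} the worst case is 6.
No size-2 selection achieves below 5.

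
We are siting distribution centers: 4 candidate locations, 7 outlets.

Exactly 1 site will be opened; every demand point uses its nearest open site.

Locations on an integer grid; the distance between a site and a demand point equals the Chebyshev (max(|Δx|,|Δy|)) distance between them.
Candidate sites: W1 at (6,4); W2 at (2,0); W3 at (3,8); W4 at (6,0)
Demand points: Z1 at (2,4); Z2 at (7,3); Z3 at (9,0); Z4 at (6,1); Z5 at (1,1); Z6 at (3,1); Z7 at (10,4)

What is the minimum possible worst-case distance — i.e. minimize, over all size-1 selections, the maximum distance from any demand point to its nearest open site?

Open {W1}.
  Farthest demand point is Z5 at distance 5 (to W1); all others are ≤ 5.
With {W4} the worst case is 5.
With {W2} the worst case is 8.
No size-1 selection achieves below 5.

5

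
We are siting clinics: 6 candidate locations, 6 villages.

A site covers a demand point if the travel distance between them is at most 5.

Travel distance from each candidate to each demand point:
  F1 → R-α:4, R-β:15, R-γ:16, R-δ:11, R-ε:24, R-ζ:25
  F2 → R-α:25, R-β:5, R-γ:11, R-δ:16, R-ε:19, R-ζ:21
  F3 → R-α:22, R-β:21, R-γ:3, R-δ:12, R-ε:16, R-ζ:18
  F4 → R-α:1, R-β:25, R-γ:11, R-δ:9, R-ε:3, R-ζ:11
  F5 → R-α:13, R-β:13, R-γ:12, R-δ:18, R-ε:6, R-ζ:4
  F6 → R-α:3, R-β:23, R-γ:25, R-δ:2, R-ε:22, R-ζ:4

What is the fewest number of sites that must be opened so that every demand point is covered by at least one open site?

4

Coverage sets (demand points within 5 of each site):
  F1: {R-α}
  F2: {R-β}
  F3: {R-γ}
  F4: {R-α, R-ε}
  F5: {R-ζ}
  F6: {R-α, R-δ, R-ζ}
No 3 sites suffice: every size-3 union leaves at least one demand point uncovered.
But {F2, F3, F4, F6} covers everything, so the minimum is 4.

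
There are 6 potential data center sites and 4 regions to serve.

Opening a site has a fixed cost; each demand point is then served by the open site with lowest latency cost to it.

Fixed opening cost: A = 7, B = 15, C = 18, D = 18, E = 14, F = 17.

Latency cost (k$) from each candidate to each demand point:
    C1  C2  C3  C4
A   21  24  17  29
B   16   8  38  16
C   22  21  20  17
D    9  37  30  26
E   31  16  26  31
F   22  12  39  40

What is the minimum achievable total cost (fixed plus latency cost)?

79

Open {A, B}: assign each demand point to its cheapest open site.
  C1→B 16, C2→B 8, C3→A 17, C4→B 16
  latency cost 57, fixed 22 → total 79.
Compare {A, B, D}: latency cost 50 + fixed 40 = 90.
Compare {B}: latency cost 78 + fixed 15 = 93.
Compare {B, C}: latency cost 60 + fixed 33 = 93.
All other subsets cost ≥ 90. Minimum total cost: 79.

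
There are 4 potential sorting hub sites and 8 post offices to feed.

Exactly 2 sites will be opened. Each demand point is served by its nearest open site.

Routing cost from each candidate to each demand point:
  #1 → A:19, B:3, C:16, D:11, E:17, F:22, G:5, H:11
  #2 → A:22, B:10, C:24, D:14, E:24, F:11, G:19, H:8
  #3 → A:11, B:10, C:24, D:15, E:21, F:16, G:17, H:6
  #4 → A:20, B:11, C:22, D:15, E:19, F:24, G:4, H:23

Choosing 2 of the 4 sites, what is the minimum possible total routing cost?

Open {#1, #3}.
  A→#3 11, B→#1 3, C→#1 16, D→#1 11, E→#1 17, F→#3 16, G→#1 5, H→#3 6  ⇒ total 85.
Compare {#1, #2}: total 90.
Compare {#1, #4}: total 103.
No size-2 selection does better; minimum is 85.

85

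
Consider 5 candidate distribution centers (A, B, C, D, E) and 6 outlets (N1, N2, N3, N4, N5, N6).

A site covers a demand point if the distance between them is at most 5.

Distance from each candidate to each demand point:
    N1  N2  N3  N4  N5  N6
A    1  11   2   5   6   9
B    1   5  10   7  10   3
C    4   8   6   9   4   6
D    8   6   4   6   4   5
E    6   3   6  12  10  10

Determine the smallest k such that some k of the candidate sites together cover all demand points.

3

Coverage sets (demand points within 5 of each site):
  A: {N1, N3, N4}
  B: {N1, N2, N6}
  C: {N1, N5}
  D: {N3, N5, N6}
  E: {N2}
No 2 sites suffice: every size-2 union leaves at least one demand point uncovered.
But {A, B, C} covers everything, so the minimum is 3.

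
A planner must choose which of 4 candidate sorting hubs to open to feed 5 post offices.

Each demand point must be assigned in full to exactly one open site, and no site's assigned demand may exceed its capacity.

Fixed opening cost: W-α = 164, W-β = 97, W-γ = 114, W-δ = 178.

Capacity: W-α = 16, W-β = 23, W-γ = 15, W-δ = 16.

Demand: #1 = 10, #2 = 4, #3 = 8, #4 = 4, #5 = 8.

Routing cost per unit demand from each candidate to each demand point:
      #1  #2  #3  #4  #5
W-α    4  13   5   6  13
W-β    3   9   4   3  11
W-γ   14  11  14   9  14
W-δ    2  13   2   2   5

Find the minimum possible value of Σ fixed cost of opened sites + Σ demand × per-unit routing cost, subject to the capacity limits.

Open {W-β, W-δ}; cheapest assignment that respects the capacities:
  W-β (cap 23, load 18): #1, #2, #4 — cost 10×3 + 4×9 + 4×3 = 78
  W-δ (cap 16, load 16): #3, #5 — cost 8×2 + 8×5 = 56
  Shipping 134, fixed 275 → total 409.
  Any other capacity-feasible assignment to {W-β, W-δ} ships for at least 134.
Compare {W-β, W-γ}: its best feasible assignment gives total 441.
Compare {W-α, W-β}: its best feasible assignment gives total 479.
Every other set of open sites that can feasibly serve all demand totals ≥ 441 even under its best assignment. Minimum: 409.

409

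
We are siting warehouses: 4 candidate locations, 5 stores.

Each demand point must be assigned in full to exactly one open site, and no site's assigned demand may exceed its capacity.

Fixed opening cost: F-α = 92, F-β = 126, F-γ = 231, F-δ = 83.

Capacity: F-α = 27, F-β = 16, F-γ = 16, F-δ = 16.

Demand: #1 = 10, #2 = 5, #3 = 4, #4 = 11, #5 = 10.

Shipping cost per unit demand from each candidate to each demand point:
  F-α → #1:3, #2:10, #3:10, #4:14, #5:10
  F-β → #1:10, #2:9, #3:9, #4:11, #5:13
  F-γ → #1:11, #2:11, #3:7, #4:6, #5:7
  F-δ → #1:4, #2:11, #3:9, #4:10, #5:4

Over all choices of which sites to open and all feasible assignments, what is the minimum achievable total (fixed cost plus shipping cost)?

485

Open {F-α, F-δ}; cheapest assignment that respects the capacities:
  F-α (cap 27, load 26): #1, #2, #4 — cost 10×3 + 5×10 + 11×14 = 234
  F-δ (cap 16, load 14): #3, #5 — cost 4×9 + 10×4 = 76
  Shipping 310, fixed 175 → total 485.
  Any other capacity-feasible assignment to {F-α, F-δ} ships for at least 310.
Compare {F-α, F-β}: its best feasible assignment gives total 554.
Compare {F-α, F-β, F-δ}: its best feasible assignment gives total 573.
Every other set of open sites that can feasibly serve all demand totals ≥ 554 even under its best assignment. Minimum: 485.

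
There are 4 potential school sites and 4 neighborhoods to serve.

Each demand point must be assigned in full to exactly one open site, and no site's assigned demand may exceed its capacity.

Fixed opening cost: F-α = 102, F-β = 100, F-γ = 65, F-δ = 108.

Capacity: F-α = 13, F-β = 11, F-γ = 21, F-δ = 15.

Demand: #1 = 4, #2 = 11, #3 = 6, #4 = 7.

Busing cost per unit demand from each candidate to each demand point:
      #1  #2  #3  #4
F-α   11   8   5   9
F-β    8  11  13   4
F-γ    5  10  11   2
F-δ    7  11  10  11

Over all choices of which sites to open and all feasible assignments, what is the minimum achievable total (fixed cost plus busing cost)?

Open {F-α, F-γ}; cheapest assignment that respects the capacities:
  F-α (cap 13, load 11): #2 — cost 11×8 = 88
  F-γ (cap 21, load 17): #1, #3, #4 — cost 4×5 + 6×11 + 7×2 = 100
  Shipping 188, fixed 167 → total 355.
  Any other capacity-feasible assignment to {F-α, F-γ} ships for at least 188.
Compare {F-γ, F-δ}: its best feasible assignment gives total 385.
Compare {F-β, F-γ}: its best feasible assignment gives total 386.
Every other set of open sites that can feasibly serve all demand totals ≥ 385 even under its best assignment. Minimum: 355.

355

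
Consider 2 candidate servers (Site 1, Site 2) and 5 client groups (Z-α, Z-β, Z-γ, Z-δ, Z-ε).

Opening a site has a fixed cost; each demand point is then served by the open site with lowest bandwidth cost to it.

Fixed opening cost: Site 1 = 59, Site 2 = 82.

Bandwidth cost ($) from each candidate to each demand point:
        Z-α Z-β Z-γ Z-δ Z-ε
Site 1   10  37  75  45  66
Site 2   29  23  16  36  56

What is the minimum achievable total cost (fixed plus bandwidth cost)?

242

Open {Site 2}: assign each demand point to its cheapest open site.
  Z-α→Site 2 29, Z-β→Site 2 23, Z-γ→Site 2 16, Z-δ→Site 2 36, Z-ε→Site 2 56
  bandwidth cost 160, fixed 82 → total 242.
Compare {Site 1, Site 2}: bandwidth cost 141 + fixed 141 = 282.
Compare {Site 1}: bandwidth cost 233 + fixed 59 = 292.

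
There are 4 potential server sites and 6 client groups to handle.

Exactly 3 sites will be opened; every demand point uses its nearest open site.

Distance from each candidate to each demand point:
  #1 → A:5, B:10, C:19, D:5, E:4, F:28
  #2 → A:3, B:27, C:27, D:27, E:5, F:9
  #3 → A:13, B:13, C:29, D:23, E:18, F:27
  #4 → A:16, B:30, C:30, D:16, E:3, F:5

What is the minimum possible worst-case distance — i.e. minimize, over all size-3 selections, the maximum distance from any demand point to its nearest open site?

19

Open {#1, #2, #3}.
  Farthest demand point is C at distance 19 (to #1); all others are ≤ 19.
With {#1, #2, #4} the worst case is 19.
With {#1, #3, #4} the worst case is 19.
No size-3 selection achieves below 19.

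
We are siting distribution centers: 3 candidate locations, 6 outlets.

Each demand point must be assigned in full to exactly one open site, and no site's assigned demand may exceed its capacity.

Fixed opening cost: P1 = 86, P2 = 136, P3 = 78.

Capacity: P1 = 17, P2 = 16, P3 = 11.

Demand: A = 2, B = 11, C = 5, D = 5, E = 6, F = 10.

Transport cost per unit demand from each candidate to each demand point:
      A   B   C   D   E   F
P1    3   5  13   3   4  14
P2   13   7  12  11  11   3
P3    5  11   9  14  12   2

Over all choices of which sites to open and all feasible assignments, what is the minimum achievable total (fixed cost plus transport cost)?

Open {P1, P2, P3}; cheapest assignment that respects the capacities:
  P1 (cap 17, load 13): A, D, E — cost 2×3 + 5×3 + 6×4 = 45
  P2 (cap 16, load 16): B, C — cost 11×7 + 5×12 = 137
  P3 (cap 11, load 10): F — cost 10×2 = 20
  Shipping 202, fixed 300 → total 502.
  Any other capacity-feasible assignment to {P1, P2, P3} ships for at least 202.
Total demand is 39 and no other set of sites has combined capacity ≥ 39, so {P1, P2, P3} is the only feasible choice of open sites. Minimum: 502.

502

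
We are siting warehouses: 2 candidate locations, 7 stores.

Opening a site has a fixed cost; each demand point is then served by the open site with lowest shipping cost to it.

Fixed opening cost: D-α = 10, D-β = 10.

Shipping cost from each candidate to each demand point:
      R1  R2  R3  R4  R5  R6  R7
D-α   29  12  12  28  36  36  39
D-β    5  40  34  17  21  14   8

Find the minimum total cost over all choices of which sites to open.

Open {D-α, D-β}: assign each demand point to its cheapest open site.
  R1→D-β 5, R2→D-α 12, R3→D-α 12, R4→D-β 17, R5→D-β 21, R6→D-β 14, R7→D-β 8
  shipping cost 89, fixed 20 → total 109.
Compare {D-β}: shipping cost 139 + fixed 10 = 149.
Compare {D-α}: shipping cost 192 + fixed 10 = 202.

109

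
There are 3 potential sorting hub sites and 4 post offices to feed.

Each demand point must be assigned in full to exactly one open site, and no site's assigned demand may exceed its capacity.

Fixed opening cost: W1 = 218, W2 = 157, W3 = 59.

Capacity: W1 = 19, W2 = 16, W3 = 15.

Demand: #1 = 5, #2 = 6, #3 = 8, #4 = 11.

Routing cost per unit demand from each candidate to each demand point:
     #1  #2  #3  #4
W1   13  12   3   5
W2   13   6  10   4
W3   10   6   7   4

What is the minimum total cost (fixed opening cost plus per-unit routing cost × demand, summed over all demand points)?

Open {W2, W3}; cheapest assignment that respects the capacities:
  W2 (cap 16, load 16): #1, #4 — cost 5×13 + 11×4 = 109
  W3 (cap 15, load 14): #2, #3 — cost 6×6 + 8×7 = 92
  Shipping 201, fixed 216 → total 417.
  Any other capacity-feasible assignment to {W2, W3} ships for at least 201.
Compare {W1, W3}: its best feasible assignment gives total 442.
Compare {W1, W2}: its best feasible assignment gives total 555.
Every other set of open sites that can feasibly serve all demand totals ≥ 442 even under its best assignment. Minimum: 417.

417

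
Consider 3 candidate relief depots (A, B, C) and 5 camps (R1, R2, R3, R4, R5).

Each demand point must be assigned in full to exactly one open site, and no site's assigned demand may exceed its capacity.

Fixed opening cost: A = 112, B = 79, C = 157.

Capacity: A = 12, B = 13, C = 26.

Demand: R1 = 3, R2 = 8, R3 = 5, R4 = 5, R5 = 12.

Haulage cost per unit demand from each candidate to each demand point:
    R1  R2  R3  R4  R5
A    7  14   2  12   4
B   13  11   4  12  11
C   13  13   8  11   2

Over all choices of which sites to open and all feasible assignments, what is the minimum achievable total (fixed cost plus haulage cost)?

Open {B, C}; cheapest assignment that respects the capacities:
  B (cap 13, load 13): R2, R3 — cost 8×11 + 5×4 = 108
  C (cap 26, load 20): R1, R4, R5 — cost 3×13 + 5×11 + 12×2 = 118
  Shipping 226, fixed 236 → total 462.
  Any other capacity-feasible assignment to {B, C} ships for at least 226.
Compare {A, C}: its best feasible assignment gives total 483.
Compare {A, B, C}: its best feasible assignment gives total 546.
Every other set of open sites that can feasibly serve all demand totals ≥ 483 even under its best assignment. Minimum: 462.

462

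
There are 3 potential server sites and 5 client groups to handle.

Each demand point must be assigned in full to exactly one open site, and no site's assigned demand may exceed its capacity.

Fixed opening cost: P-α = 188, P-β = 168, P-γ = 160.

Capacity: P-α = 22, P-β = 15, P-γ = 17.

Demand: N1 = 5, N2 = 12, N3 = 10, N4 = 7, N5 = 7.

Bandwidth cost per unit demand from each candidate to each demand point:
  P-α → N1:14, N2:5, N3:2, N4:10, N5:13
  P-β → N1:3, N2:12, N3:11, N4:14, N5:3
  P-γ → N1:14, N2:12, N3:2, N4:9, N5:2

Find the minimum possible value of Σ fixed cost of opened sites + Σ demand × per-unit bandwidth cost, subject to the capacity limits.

688

Open {P-α, P-β, P-γ}; cheapest assignment that respects the capacities:
  P-α (cap 22, load 22): N2, N3 — cost 12×5 + 10×2 = 80
  P-β (cap 15, load 5): N1 — cost 5×3 = 15
  P-γ (cap 17, load 14): N4, N5 — cost 7×9 + 7×2 = 77
  Shipping 172, fixed 516 → total 688.
  Any other capacity-feasible assignment to {P-α, P-β, P-γ} ships for at least 172.
Total demand is 41 and no other set of sites has combined capacity ≥ 41, so {P-α, P-β, P-γ} is the only feasible choice of open sites. Minimum: 688.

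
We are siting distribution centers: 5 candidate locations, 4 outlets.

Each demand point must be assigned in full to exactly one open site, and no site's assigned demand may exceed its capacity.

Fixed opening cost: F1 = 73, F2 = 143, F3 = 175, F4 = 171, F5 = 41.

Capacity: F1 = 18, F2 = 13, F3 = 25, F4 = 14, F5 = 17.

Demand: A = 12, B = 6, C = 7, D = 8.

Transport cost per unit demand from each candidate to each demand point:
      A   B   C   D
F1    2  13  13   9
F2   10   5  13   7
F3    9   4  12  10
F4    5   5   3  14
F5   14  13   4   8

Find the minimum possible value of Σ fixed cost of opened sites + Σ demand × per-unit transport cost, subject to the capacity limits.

308

Open {F1, F5}; cheapest assignment that respects the capacities:
  F1 (cap 18, load 18): A, B — cost 12×2 + 6×13 = 102
  F5 (cap 17, load 15): C, D — cost 7×4 + 8×8 = 92
  Shipping 194, fixed 114 → total 308.
  Any other capacity-feasible assignment to {F1, F5} ships for at least 194.
Compare {F1, F2, F5}: its best feasible assignment gives total 403.
Compare {F1, F4, F5}: its best feasible assignment gives total 424.
Every other set of open sites that can feasibly serve all demand totals ≥ 403 even under its best assignment. Minimum: 308.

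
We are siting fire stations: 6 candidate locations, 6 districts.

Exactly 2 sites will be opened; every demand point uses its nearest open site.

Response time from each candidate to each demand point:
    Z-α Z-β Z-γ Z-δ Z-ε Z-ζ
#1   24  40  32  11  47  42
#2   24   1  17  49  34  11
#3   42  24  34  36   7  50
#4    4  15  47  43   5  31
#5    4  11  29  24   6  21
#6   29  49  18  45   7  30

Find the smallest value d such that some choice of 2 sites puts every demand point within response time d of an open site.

24

Open {#2, #5}.
  Farthest demand point is Z-δ at response time 24 (to #5); all others are ≤ 24.
With {#5, #6} the worst case is 24.
With {#1, #5} the worst case is 29.
No size-2 selection achieves below 24.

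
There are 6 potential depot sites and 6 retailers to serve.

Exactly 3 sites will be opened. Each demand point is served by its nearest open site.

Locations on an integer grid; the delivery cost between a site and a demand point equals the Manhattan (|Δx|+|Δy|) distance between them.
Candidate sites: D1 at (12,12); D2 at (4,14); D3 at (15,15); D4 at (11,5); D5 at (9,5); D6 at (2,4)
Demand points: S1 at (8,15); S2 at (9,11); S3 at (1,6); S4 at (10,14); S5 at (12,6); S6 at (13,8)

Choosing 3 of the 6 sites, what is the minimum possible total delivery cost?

Open {D1, D4, D6}.
  S1→D1 7, S2→D1 4, S3→D6 3, S4→D1 4, S5→D4 2, S6→D1 5  ⇒ total 25.
Compare {D1, D2, D6}: total 27.
Compare {D1, D5, D6}: total 27.
No size-3 selection does better; minimum is 25.

25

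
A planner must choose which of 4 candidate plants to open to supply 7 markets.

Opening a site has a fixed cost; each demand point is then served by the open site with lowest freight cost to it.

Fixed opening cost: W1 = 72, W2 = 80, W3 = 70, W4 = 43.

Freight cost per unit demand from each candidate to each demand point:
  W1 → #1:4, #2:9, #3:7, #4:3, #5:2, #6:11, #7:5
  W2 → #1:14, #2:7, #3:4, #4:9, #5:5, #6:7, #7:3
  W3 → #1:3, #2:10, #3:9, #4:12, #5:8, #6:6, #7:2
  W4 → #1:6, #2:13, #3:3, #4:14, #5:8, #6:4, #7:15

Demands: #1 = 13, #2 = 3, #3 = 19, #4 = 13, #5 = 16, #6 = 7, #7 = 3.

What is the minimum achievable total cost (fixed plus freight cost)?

Open {W1, W4}: assign each demand point to its cheapest open site.
  #1→W1 13×4=52, #2→W1 3×9=27, #3→W4 19×3=57, #4→W1 13×3=39, #5→W1 16×2=32, #6→W4 7×4=28, #7→W1 3×5=15
  freight cost 250, fixed 115 → total 365.
Compare {W1, W3, W4}: freight cost 228 + fixed 185 = 413.
Compare {W1, W2}: freight cost 278 + fixed 152 = 430.
Compare {W1, W2, W4}: freight cost 238 + fixed 195 = 433.
All other subsets cost ≥ 413. Minimum total cost: 365.

365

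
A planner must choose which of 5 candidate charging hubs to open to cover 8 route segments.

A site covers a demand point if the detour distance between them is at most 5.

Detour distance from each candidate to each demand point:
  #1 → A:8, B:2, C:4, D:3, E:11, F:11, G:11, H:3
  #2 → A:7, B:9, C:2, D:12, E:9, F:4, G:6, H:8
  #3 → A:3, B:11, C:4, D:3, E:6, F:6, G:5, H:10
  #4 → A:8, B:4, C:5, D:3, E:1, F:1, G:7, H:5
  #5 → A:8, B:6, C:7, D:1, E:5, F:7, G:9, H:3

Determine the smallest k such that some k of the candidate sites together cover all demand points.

2

Coverage sets (demand points within 5 of each site):
  #1: {B, C, D, H}
  #2: {C, F}
  #3: {A, C, D, G}
  #4: {B, C, D, E, F, H}
  #5: {D, E, H}
No single site covers all 8 demand points.
But {#3, #4} covers everything, so the minimum is 2.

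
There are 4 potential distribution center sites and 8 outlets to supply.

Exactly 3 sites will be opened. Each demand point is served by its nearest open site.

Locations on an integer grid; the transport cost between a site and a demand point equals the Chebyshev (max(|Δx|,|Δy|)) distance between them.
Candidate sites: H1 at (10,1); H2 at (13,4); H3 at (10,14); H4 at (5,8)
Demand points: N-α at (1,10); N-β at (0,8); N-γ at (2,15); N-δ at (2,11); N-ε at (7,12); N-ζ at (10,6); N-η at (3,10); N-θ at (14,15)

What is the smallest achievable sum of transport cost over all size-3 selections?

31

Open {H2, H3, H4}.
  N-α→H4 4, N-β→H4 5, N-γ→H4 7, N-δ→H4 3, N-ε→H3 3, N-ζ→H2 3, N-η→H4 2, N-θ→H3 4  ⇒ total 31.
Compare {H1, H3, H4}: total 33.
Compare {H1, H2, H4}: total 37.
No size-3 selection does better; minimum is 31.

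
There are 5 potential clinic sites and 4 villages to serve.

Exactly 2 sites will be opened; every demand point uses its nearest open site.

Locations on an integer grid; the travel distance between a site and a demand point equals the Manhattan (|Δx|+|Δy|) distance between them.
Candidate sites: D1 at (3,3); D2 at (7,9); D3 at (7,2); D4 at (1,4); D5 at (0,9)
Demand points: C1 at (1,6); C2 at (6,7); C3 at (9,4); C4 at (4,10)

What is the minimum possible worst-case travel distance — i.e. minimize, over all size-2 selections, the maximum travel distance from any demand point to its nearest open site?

6

Open {D3, D5}.
  Farthest demand point is C2 at travel distance 6 (to D3); all others are ≤ 6.
With {D1, D2} the worst case is 7.
With {D1, D5} the worst case is 7.
No size-2 selection achieves below 6.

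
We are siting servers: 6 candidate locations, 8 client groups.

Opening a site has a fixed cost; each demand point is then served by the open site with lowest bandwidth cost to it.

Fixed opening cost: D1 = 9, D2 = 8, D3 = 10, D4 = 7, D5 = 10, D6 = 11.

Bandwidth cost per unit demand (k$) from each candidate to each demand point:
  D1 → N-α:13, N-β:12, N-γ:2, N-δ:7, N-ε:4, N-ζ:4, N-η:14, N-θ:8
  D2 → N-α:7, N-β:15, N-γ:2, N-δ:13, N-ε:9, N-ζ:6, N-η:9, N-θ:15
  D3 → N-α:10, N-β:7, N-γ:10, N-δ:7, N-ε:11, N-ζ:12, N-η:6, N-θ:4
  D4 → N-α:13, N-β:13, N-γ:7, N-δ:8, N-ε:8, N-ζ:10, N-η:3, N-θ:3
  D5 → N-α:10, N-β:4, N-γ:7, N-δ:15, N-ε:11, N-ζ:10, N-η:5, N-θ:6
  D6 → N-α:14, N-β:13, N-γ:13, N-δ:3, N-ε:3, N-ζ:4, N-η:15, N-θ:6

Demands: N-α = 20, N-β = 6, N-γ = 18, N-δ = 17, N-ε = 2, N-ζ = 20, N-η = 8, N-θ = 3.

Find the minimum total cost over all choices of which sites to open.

406

Open {D2, D4, D5, D6}: assign each demand point to its cheapest open site.
  N-α→D2 20×7=140, N-β→D5 6×4=24, N-γ→D2 18×2=36, N-δ→D6 17×3=51, N-ε→D6 2×3=6, N-ζ→D6 20×4=80, N-η→D4 8×3=24, N-θ→D4 3×3=9
  bandwidth cost 370, fixed 36 → total 406.
Compare {D1, D2, D4, D5, D6}: bandwidth cost 370 + fixed 45 = 415.
Compare {D2, D3, D4, D5, D6}: bandwidth cost 370 + fixed 46 = 416.
Compare {D2, D5, D6}: bandwidth cost 395 + fixed 29 = 424.
All other subsets cost ≥ 415. Minimum total cost: 406.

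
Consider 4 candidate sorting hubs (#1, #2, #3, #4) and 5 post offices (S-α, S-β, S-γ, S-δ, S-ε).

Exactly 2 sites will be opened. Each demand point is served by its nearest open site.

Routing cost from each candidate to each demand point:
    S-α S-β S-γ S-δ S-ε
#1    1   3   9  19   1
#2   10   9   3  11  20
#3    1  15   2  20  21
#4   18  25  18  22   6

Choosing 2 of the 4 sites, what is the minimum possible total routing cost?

Open {#1, #2}.
  S-α→#1 1, S-β→#1 3, S-γ→#2 3, S-δ→#2 11, S-ε→#1 1  ⇒ total 19.
Compare {#1, #3}: total 26.
Compare {#1, #4}: total 33.
No size-2 selection does better; minimum is 19.

19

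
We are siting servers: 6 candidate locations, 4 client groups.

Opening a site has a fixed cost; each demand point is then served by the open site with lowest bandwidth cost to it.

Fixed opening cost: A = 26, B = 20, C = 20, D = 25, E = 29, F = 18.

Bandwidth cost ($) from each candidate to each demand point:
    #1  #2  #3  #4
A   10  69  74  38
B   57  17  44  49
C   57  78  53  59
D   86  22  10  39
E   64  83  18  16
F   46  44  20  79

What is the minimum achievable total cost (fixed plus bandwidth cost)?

Open {A, D}: assign each demand point to its cheapest open site.
  #1→A 10, #2→D 22, #3→D 10, #4→A 38
  bandwidth cost 80, fixed 51 → total 131.
Compare {A, B, E}: bandwidth cost 61 + fixed 75 = 136.
Compare {A, D, E}: bandwidth cost 58 + fixed 80 = 138.
Compare {A, B, D}: bandwidth cost 75 + fixed 71 = 146.
All other subsets cost ≥ 136. Minimum total cost: 131.

131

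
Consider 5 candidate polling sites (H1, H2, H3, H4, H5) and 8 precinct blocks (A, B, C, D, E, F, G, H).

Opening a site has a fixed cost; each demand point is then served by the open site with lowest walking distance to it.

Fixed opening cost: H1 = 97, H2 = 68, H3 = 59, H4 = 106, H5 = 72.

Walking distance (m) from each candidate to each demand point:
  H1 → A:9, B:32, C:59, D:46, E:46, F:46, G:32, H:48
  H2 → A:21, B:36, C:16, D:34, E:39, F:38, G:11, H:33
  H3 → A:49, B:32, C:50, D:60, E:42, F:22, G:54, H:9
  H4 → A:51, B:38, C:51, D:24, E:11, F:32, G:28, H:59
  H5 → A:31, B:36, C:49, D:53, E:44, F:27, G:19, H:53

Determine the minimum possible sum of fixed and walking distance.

Open {H2}: assign each demand point to its cheapest open site.
  A→H2 21, B→H2 36, C→H2 16, D→H2 34, E→H2 39, F→H2 38, G→H2 11, H→H2 33
  walking distance 228, fixed 68 → total 296.
Compare {H2, H3}: walking distance 184 + fixed 127 = 311.
Compare {H2, H5}: walking distance 217 + fixed 140 = 357.
Compare {H2, H4}: walking distance 184 + fixed 174 = 358.
All other subsets cost ≥ 311. Minimum total cost: 296.

296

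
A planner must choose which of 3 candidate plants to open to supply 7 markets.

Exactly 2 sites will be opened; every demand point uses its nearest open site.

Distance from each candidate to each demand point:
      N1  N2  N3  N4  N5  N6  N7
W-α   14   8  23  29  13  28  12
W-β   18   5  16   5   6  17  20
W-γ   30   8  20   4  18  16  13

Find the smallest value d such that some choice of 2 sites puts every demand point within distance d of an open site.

17

Open {W-α, W-β}.
  Farthest demand point is N6 at distance 17 (to W-β); all others are ≤ 17.
With {W-β, W-γ} the worst case is 18.
With {W-α, W-γ} the worst case is 20.
No size-2 selection achieves below 17.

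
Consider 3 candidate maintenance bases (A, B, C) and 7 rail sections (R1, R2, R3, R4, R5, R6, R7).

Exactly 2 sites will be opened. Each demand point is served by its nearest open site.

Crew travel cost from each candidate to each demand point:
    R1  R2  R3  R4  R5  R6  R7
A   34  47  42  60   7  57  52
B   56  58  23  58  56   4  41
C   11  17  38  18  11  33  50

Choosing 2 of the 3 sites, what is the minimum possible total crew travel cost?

125

Open {B, C}.
  R1→C 11, R2→C 17, R3→B 23, R4→C 18, R5→C 11, R6→B 4, R7→B 41  ⇒ total 125.
Compare {A, C}: total 174.
Compare {A, B}: total 214.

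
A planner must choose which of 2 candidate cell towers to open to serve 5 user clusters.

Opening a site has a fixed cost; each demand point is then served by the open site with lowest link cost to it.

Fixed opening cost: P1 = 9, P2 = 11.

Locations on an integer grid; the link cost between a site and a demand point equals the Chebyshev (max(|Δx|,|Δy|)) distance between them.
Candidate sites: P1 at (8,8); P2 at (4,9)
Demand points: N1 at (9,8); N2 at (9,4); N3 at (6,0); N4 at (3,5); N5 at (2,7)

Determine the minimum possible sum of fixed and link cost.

Open {P1}: assign each demand point to its cheapest open site.
  N1→P1 1, N2→P1 4, N3→P1 8, N4→P1 5, N5→P1 6
  link cost 24, fixed 9 → total 33.
Compare {P2}: link cost 25 + fixed 11 = 36.
Compare {P1, P2}: link cost 19 + fixed 20 = 39.

33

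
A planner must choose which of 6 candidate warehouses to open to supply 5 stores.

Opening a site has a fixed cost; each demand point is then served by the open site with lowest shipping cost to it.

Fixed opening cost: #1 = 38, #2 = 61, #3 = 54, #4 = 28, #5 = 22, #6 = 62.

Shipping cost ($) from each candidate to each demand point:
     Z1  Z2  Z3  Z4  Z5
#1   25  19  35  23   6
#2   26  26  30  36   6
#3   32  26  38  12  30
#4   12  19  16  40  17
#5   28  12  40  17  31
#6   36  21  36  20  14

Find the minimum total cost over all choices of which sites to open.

Open {#4, #5}: assign each demand point to its cheapest open site.
  Z1→#4 12, Z2→#5 12, Z3→#4 16, Z4→#5 17, Z5→#4 17
  shipping cost 74, fixed 50 → total 124.
Compare {#4}: shipping cost 104 + fixed 28 = 132.
Compare {#1, #4}: shipping cost 76 + fixed 66 = 142.
Compare {#1}: shipping cost 108 + fixed 38 = 146.
All other subsets cost ≥ 132. Minimum total cost: 124.

124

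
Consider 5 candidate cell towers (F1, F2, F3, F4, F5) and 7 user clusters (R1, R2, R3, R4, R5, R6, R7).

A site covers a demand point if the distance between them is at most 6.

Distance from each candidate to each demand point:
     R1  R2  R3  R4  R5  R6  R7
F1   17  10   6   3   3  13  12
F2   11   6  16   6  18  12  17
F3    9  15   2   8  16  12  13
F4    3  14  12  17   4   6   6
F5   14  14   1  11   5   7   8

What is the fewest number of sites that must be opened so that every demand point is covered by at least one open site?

Coverage sets (demand points within 6 of each site):
  F1: {R3, R4, R5}
  F2: {R2, R4}
  F3: {R3}
  F4: {R1, R5, R6, R7}
  F5: {R3, R5}
No 2 sites suffice: every size-2 union leaves at least one demand point uncovered.
But {F1, F2, F4} covers everything, so the minimum is 3.

3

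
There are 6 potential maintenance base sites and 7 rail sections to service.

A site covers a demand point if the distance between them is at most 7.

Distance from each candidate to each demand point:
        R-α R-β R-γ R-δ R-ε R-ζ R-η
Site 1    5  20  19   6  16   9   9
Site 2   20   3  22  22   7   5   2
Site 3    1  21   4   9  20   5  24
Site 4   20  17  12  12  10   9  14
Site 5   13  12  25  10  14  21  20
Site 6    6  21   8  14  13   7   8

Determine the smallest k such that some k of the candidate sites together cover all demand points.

Coverage sets (demand points within 7 of each site):
  Site 1: {R-α, R-δ}
  Site 2: {R-β, R-ε, R-ζ, R-η}
  Site 3: {R-α, R-γ, R-ζ}
  Site 4: {}
  Site 5: {}
  Site 6: {R-α, R-ζ}
No 2 sites suffice: every size-2 union leaves at least one demand point uncovered.
But {Site 1, Site 2, Site 3} covers everything, so the minimum is 3.

3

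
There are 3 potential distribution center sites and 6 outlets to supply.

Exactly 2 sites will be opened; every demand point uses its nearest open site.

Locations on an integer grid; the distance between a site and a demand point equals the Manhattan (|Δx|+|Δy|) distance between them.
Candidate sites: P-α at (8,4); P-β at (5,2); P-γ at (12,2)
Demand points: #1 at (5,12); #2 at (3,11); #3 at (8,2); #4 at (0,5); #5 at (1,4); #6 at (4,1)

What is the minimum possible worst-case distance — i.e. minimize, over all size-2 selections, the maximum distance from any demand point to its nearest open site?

11

Open {P-α, P-β}.
  Farthest demand point is #2 at distance 11 (to P-β); all others are ≤ 11.
With {P-β, P-γ} the worst case is 11.
With {P-α, P-γ} the worst case is 12.
No size-2 selection achieves below 11.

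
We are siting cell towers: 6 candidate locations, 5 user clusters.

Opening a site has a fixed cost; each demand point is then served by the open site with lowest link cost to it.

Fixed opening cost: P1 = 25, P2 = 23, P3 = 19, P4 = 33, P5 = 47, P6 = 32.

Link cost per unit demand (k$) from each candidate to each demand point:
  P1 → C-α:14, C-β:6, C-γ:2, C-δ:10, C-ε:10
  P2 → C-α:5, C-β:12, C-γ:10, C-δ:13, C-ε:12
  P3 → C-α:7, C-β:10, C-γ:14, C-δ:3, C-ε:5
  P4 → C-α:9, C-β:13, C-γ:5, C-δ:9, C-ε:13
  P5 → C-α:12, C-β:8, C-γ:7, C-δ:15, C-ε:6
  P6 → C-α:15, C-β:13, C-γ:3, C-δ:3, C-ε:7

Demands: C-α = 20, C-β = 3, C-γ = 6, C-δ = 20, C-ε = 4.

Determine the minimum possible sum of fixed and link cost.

277

Open {P1, P2, P3}: assign each demand point to its cheapest open site.
  C-α→P2 20×5=100, C-β→P1 3×6=18, C-γ→P1 6×2=12, C-δ→P3 20×3=60, C-ε→P3 4×5=20
  link cost 210, fixed 67 → total 277.
Compare {P1, P3}: link cost 250 + fixed 44 = 294.
Compare {P2, P6}: link cost 242 + fixed 55 = 297.
Compare {P1, P2, P6}: link cost 218 + fixed 80 = 298.
All other subsets cost ≥ 294. Minimum total cost: 277.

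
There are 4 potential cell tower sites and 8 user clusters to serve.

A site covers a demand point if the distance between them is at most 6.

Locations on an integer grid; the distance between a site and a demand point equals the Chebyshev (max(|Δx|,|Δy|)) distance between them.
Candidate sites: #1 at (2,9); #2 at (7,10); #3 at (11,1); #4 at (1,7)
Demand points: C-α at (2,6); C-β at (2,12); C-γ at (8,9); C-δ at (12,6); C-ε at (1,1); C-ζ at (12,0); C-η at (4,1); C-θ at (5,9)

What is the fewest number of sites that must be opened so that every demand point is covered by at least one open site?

3

Coverage sets (demand points within 6 of each site):
  #1: {C-α, C-β, C-γ, C-θ}
  #2: {C-α, C-β, C-γ, C-δ, C-θ}
  #3: {C-δ, C-ζ}
  #4: {C-α, C-β, C-ε, C-η, C-θ}
No 2 sites suffice: every size-2 union leaves at least one demand point uncovered.
But {#1, #3, #4} covers everything, so the minimum is 3.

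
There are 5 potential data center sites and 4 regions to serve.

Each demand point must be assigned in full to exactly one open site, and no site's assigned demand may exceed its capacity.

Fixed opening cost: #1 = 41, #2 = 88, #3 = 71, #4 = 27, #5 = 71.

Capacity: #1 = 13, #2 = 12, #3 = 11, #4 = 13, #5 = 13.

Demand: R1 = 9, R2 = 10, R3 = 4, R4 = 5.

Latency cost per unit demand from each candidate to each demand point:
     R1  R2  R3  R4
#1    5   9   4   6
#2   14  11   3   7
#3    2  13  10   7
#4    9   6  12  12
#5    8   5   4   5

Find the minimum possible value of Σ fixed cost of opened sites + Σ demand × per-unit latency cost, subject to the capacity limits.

Open {#1, #3, #4}; cheapest assignment that respects the capacities:
  #1 (cap 13, load 9): R3, R4 — cost 4×4 + 5×6 = 46
  #3 (cap 11, load 9): R1 — cost 9×2 = 18
  #4 (cap 13, load 10): R2 — cost 10×6 = 60
  Shipping 124, fixed 139 → total 263.
  Any other capacity-feasible assignment to {#1, #3, #4} ships for at least 124.
Compare {#1, #4, #5}: its best feasible assignment gives total 285.
Compare {#3, #4, #5}: its best feasible assignment gives total 288.
Every other set of open sites that can feasibly serve all demand totals ≥ 285 even under its best assignment. Minimum: 263.

263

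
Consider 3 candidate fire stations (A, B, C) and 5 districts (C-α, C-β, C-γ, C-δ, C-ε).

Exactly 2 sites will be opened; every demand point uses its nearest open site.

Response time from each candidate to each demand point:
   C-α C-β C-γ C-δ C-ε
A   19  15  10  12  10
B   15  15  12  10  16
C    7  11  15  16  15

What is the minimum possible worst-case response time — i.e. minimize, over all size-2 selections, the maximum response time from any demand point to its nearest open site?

12

Open {A, C}.
  Farthest demand point is C-δ at response time 12 (to A); all others are ≤ 12.
With {A, B} the worst case is 15.
With {B, C} the worst case is 15.
No size-2 selection achieves below 12.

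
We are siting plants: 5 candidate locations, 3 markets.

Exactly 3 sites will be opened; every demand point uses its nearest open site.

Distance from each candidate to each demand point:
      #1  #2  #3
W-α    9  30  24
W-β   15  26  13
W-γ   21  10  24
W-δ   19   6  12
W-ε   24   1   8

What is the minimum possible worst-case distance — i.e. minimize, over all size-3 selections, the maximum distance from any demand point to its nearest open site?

9

Open {W-α, W-β, W-ε}.
  Farthest demand point is #1 at distance 9 (to W-α); all others are ≤ 9.
With {W-α, W-γ, W-ε} the worst case is 9.
With {W-α, W-δ, W-ε} the worst case is 9.
No size-3 selection achieves below 9.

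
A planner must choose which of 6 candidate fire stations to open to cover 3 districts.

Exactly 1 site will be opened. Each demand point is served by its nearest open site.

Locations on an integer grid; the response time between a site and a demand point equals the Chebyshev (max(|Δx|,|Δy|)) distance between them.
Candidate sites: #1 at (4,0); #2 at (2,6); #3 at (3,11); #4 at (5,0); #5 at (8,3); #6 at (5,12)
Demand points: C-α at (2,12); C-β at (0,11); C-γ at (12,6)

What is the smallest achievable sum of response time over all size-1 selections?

13

Open {#3}.
  C-α→#3 1, C-β→#3 3, C-γ→#3 9  ⇒ total 13.
Compare {#6}: total 15.
Compare {#2}: total 21.
No size-1 selection does better; minimum is 13.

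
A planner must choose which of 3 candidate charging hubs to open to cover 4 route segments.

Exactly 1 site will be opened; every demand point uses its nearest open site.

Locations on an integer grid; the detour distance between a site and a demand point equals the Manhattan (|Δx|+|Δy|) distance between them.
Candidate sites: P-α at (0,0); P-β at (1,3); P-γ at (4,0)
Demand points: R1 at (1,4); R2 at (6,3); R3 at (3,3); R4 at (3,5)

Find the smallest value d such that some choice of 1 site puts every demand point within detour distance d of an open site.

5

Open {P-β}.
  Farthest demand point is R2 at detour distance 5 (to P-β); all others are ≤ 5.
With {P-γ} the worst case is 7.
With {P-α} the worst case is 9.
No size-1 selection achieves below 5.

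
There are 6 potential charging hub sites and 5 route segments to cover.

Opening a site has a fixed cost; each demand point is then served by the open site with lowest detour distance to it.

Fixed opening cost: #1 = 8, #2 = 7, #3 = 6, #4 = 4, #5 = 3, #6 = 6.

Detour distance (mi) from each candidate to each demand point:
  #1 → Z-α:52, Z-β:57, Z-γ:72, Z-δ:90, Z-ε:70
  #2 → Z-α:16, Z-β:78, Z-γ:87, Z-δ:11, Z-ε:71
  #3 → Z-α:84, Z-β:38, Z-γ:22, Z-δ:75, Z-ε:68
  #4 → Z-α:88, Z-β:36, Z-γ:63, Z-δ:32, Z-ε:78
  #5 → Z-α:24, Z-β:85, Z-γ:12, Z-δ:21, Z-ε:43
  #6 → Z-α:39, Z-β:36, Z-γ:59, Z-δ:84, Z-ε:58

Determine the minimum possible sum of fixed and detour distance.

Open {#2, #4, #5}: assign each demand point to its cheapest open site.
  Z-α→#2 16, Z-β→#4 36, Z-γ→#5 12, Z-δ→#2 11, Z-ε→#5 43
  detour distance 118, fixed 14 → total 132.
Compare {#2, #5, #6}: detour distance 118 + fixed 16 = 134.
Compare {#2, #3, #5}: detour distance 120 + fixed 16 = 136.
Compare {#2, #3, #4, #5}: detour distance 118 + fixed 20 = 138.
All other subsets cost ≥ 134. Minimum total cost: 132.

132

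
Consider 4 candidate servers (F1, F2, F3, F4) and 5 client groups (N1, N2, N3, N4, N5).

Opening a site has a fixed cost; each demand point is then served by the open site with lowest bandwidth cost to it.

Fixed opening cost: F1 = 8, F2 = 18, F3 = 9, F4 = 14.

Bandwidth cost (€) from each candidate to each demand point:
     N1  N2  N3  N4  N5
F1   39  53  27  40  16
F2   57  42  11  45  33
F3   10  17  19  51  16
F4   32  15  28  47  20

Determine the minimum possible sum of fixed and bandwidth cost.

Open {F1, F3}: assign each demand point to its cheapest open site.
  N1→F3 10, N2→F3 17, N3→F3 19, N4→F1 40, N5→F1 16
  bandwidth cost 102, fixed 17 → total 119.
Compare {F3}: bandwidth cost 113 + fixed 9 = 122.
Compare {F2, F3}: bandwidth cost 99 + fixed 27 = 126.
Compare {F1, F2, F3}: bandwidth cost 94 + fixed 35 = 129.
All other subsets cost ≥ 122. Minimum total cost: 119.

119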